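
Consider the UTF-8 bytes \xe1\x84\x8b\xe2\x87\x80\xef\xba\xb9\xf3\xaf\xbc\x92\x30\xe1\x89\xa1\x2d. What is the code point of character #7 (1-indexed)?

U+002D

Offset 0: leading byte 0xE1 = 11100001 → 3-byte char #1 = E1 84 8B.
Offset 3: leading byte 0xE2 = 11100010 → 3-byte char #2 = E2 87 80.
Offset 6: leading byte 0xEF = 11101111 → 3-byte char #3 = EF BA B9.
Offset 9: leading byte 0xF3 = 11110011 → 4-byte char #4 = F3 AF BC 92.
Offset 13: leading byte 0x30 = 00110000 → 1-byte char #5 = 30.
Offset 14: leading byte 0xE1 = 11100001 → 3-byte char #6 = E1 89 A1.
Offset 17: leading byte 0x2D = 00101101 → 1-byte char #7 = 2D.
Leading byte 0x2D = 00101101 matches 0xxxxxxx → 1-byte sequence.
Byte 1: 0x2D = 00101101, payload 0101101 (7 bits).
Concatenate: 0101101 = 0x2D (7 bits → U+002D).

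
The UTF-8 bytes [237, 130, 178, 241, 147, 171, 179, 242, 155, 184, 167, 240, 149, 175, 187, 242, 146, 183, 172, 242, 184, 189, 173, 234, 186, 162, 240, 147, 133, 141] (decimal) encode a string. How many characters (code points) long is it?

8

Byte at offset 0: 0xED = 11101101 → 3-byte char (#1). Advance 3.
Byte at offset 3: 0xF1 = 11110001 → 4-byte char (#2). Advance 4.
Byte at offset 7: 0xF2 = 11110010 → 4-byte char (#3). Advance 4.
Byte at offset 11: 0xF0 = 11110000 → 4-byte char (#4). Advance 4.
Byte at offset 15: 0xF2 = 11110010 → 4-byte char (#5). Advance 4.
Byte at offset 19: 0xF2 = 11110010 → 4-byte char (#6). Advance 4.
Byte at offset 23: 0xEA = 11101010 → 3-byte char (#7). Advance 3.
Byte at offset 26: 0xF0 = 11110000 → 4-byte char (#8). Advance 4.
Reached end at offset 30 after 8 code points.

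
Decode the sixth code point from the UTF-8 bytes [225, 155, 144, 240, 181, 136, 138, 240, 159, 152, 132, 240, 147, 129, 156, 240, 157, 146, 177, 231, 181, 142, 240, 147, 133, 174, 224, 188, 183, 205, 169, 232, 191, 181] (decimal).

Offset 0: leading byte 0xE1 = 11100001 → 3-byte char #1 = E1 9B 90.
Offset 3: leading byte 0xF0 = 11110000 → 4-byte char #2 = F0 B5 88 8A.
Offset 7: leading byte 0xF0 = 11110000 → 4-byte char #3 = F0 9F 98 84.
Offset 11: leading byte 0xF0 = 11110000 → 4-byte char #4 = F0 93 81 9C.
Offset 15: leading byte 0xF0 = 11110000 → 4-byte char #5 = F0 9D 92 B1.
Offset 19: leading byte 0xE7 = 11100111 → 3-byte char #6 = E7 B5 8E.
Leading byte 0xE7 = 11100111 matches 1110xxxx → 3-byte sequence.
Byte 1: 0xE7 = 11100111, payload 0111 (4 bits).
Byte 2: 0xB5 = 10110101 (10xxxxxx ✓), payload 110101.
Byte 3: 0x8E = 10001110 (10xxxxxx ✓), payload 001110.
Concatenate: 0111110101001110 = 0x7D4E (16 bits → U+7D4E).

U+7D4E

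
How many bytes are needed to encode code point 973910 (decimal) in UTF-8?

4

U+EDC56 = 0xEDC56. UTF-8 uses 1 byte below 0x80, 2 below 0x800, 3 below 0x10000, 4 up to 0x10FFFF. 0xEDC56 is in U+10000–U+10FFFF → 4 bytes.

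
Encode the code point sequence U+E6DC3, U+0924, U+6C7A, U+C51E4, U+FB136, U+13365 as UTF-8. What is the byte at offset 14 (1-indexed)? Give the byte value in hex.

0xA4

1-indexed offset 14 is 0-indexed offset 13.
U+E6DC3 → 4-byte form F3 A6 B7 83 at offsets 0–3.
U+0924 → 3-byte form E0 A4 A4 at offsets 4–6.
U+6C7A → 3-byte form E6 B1 BA at offsets 7–9.
U+C51E4 → 4-byte form F3 85 87 A4 at offsets 10–13.
Offset 13 falls in char 4's range; it's byte 4 of F3 85 87 A4 = 0xA4.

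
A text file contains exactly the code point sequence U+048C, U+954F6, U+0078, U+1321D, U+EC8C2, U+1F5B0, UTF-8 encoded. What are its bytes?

U+048C: 2-byte form → D2 8C.
U+954F6: 4-byte form → F2 95 93 B6.
U+0078: 1-byte form → 78.
U+1321D: 4-byte form → F0 93 88 9D.
U+EC8C2: 4-byte form → F3 AC A3 82.
U+1F5B0: 4-byte form → F0 9F 96 B0.
Concatenated (19 bytes): D2 8C F2 95 93 B6 78 F0 93 88 9D F3 AC A3 82 F0 9F 96 B0.

D2 8C F2 95 93 B6 78 F0 93 88 9D F3 AC A3 82 F0 9F 96 B0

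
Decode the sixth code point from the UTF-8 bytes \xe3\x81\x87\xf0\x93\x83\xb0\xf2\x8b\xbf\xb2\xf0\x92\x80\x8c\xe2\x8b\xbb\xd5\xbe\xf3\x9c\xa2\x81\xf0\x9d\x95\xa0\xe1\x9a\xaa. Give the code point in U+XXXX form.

U+057E

Offset 0: leading byte 0xE3 = 11100011 → 3-byte char #1 = E3 81 87.
Offset 3: leading byte 0xF0 = 11110000 → 4-byte char #2 = F0 93 83 B0.
Offset 7: leading byte 0xF2 = 11110010 → 4-byte char #3 = F2 8B BF B2.
Offset 11: leading byte 0xF0 = 11110000 → 4-byte char #4 = F0 92 80 8C.
Offset 15: leading byte 0xE2 = 11100010 → 3-byte char #5 = E2 8B BB.
Offset 18: leading byte 0xD5 = 11010101 → 2-byte char #6 = D5 BE.
Leading byte 0xD5 = 11010101 matches 110xxxxx → 2-byte sequence.
Byte 1: 0xD5 = 11010101, payload 10101 (5 bits).
Byte 2: 0xBE = 10111110 (10xxxxxx ✓), payload 111110.
Concatenate: 10101111110 = 0x57E (11 bits → U+057E).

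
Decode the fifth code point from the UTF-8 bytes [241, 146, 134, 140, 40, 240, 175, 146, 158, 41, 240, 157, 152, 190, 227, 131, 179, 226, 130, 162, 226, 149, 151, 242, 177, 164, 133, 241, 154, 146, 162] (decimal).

U+1D63E

Offset 0: leading byte 0xF1 = 11110001 → 4-byte char #1 = F1 92 86 8C.
Offset 4: leading byte 0x28 = 00101000 → 1-byte char #2 = 28.
Offset 5: leading byte 0xF0 = 11110000 → 4-byte char #3 = F0 AF 92 9E.
Offset 9: leading byte 0x29 = 00101001 → 1-byte char #4 = 29.
Offset 10: leading byte 0xF0 = 11110000 → 4-byte char #5 = F0 9D 98 BE.
Leading byte 0xF0 = 11110000 matches 11110xxx → 4-byte sequence.
Byte 1: 0xF0 = 11110000, payload 000 (3 bits).
Byte 2: 0x9D = 10011101 (10xxxxxx ✓), payload 011101.
Byte 3: 0x98 = 10011000 (10xxxxxx ✓), payload 011000.
Byte 4: 0xBE = 10111110 (10xxxxxx ✓), payload 111110.
Concatenate: 000011101011000111110 = 0x1D63E (21 bits → U+1D63E).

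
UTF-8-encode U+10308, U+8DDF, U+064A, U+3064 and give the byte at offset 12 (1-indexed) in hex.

1-indexed offset 12 is 0-indexed offset 11.
U+10308 → 4-byte form F0 90 8C 88 at offsets 0–3.
U+8DDF → 3-byte form E8 B7 9F at offsets 4–6.
U+064A → 2-byte form D9 8A at offsets 7–8.
U+3064 → 3-byte form E3 81 A4 at offsets 9–11.
Offset 11 falls in char 4's range; it's byte 3 of E3 81 A4 = 0xA4.

0xA4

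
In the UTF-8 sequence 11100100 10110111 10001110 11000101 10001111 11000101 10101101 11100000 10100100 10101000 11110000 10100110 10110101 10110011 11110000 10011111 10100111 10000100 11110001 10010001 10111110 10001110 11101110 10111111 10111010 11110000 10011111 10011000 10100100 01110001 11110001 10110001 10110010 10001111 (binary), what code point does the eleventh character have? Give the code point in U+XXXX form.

U+71C8F

Offset 0: leading byte 0xE4 = 11100100 → 3-byte char #1 = E4 B7 8E.
Offset 3: leading byte 0xC5 = 11000101 → 2-byte char #2 = C5 8F.
Offset 5: leading byte 0xC5 = 11000101 → 2-byte char #3 = C5 AD.
Offset 7: leading byte 0xE0 = 11100000 → 3-byte char #4 = E0 A4 A8.
Offset 10: leading byte 0xF0 = 11110000 → 4-byte char #5 = F0 A6 B5 B3.
Offset 14: leading byte 0xF0 = 11110000 → 4-byte char #6 = F0 9F A7 84.
Offset 18: leading byte 0xF1 = 11110001 → 4-byte char #7 = F1 91 BE 8E.
Offset 22: leading byte 0xEE = 11101110 → 3-byte char #8 = EE BF BA.
Offset 25: leading byte 0xF0 = 11110000 → 4-byte char #9 = F0 9F 98 A4.
Offset 29: leading byte 0x71 = 01110001 → 1-byte char #10 = 71.
Offset 30: leading byte 0xF1 = 11110001 → 4-byte char #11 = F1 B1 B2 8F.
Leading byte 0xF1 = 11110001 matches 11110xxx → 4-byte sequence.
Byte 1: 0xF1 = 11110001, payload 001 (3 bits).
Byte 2: 0xB1 = 10110001 (10xxxxxx ✓), payload 110001.
Byte 3: 0xB2 = 10110010 (10xxxxxx ✓), payload 110010.
Byte 4: 0x8F = 10001111 (10xxxxxx ✓), payload 001111.
Concatenate: 001110001110010001111 = 0x71C8F (21 bits → U+71C8F).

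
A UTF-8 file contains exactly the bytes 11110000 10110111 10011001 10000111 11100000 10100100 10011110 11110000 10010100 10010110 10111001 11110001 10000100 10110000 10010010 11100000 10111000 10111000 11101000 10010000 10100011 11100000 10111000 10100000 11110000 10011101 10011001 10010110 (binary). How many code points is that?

8

Byte at offset 0: 0xF0 = 11110000 → 4-byte char (#1). Advance 4.
Byte at offset 4: 0xE0 = 11100000 → 3-byte char (#2). Advance 3.
Byte at offset 7: 0xF0 = 11110000 → 4-byte char (#3). Advance 4.
Byte at offset 11: 0xF1 = 11110001 → 4-byte char (#4). Advance 4.
Byte at offset 15: 0xE0 = 11100000 → 3-byte char (#5). Advance 3.
Byte at offset 18: 0xE8 = 11101000 → 3-byte char (#6). Advance 3.
Byte at offset 21: 0xE0 = 11100000 → 3-byte char (#7). Advance 3.
Byte at offset 24: 0xF0 = 11110000 → 4-byte char (#8). Advance 4.
Reached end at offset 28 after 8 code points.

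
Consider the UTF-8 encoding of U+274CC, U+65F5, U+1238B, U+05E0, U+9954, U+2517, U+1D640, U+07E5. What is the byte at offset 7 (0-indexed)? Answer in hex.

0xF0

U+274CC → 4-byte form F0 A7 93 8C at offsets 0–3.
U+65F5 → 3-byte form E6 97 B5 at offsets 4–6.
U+1238B → 4-byte form F0 92 8E 8B at offsets 7–10.
Offset 7 falls in char 3's range; it's byte 1 of F0 92 8E 8B = 0xF0.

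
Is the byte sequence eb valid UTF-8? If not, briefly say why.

invalid (sequence truncated)

Leading byte 0xEB = 11101011 → 3-byte form, but only 1 byte is present.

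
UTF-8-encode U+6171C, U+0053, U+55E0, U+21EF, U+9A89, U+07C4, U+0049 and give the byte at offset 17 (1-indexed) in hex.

0x49

1-indexed offset 17 is 0-indexed offset 16.
U+6171C → 4-byte form F1 A1 9C 9C at offsets 0–3.
U+0053 → 1-byte form 53 at offsets 4–4.
U+55E0 → 3-byte form E5 97 A0 at offsets 5–7.
U+21EF → 3-byte form E2 87 AF at offsets 8–10.
U+9A89 → 3-byte form E9 AA 89 at offsets 11–13.
U+07C4 → 2-byte form DF 84 at offsets 14–15.
U+0049 → 1-byte form 49 at offsets 16–16.
Offset 16 falls in char 7's range; it's byte 1 of 49 = 0x49.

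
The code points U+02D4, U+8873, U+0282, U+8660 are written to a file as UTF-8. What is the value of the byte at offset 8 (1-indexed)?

1-indexed offset 8 is 0-indexed offset 7.
U+02D4 → 2-byte form CB 94 at offsets 0–1.
U+8873 → 3-byte form E8 A1 B3 at offsets 2–4.
U+0282 → 2-byte form CA 82 at offsets 5–6.
U+8660 → 3-byte form E8 99 A0 at offsets 7–9.
Offset 7 falls in char 4's range; it's byte 1 of E8 99 A0 = 0xE8.

0xE8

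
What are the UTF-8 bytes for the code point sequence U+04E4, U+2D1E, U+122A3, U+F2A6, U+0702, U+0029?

D3 A4 E2 B4 9E F0 92 8A A3 EF 8A A6 DC 82 29

U+04E4: 2-byte form → D3 A4.
U+2D1E: 3-byte form → E2 B4 9E.
U+122A3: 4-byte form → F0 92 8A A3.
U+F2A6: 3-byte form → EF 8A A6.
U+0702: 2-byte form → DC 82.
U+0029: 1-byte form → 29.
Concatenated (15 bytes): D3 A4 E2 B4 9E F0 92 8A A3 EF 8A A6 DC 82 29.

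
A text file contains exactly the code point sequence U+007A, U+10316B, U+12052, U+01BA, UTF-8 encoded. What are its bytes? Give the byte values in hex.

7A F4 83 85 AB F0 92 81 92 C6 BA

U+007A: 1-byte form → 7A.
U+10316B: 4-byte form → F4 83 85 AB.
U+12052: 4-byte form → F0 92 81 92.
U+01BA: 2-byte form → C6 BA.
Concatenated (11 bytes): 7A F4 83 85 AB F0 92 81 92 C6 BA.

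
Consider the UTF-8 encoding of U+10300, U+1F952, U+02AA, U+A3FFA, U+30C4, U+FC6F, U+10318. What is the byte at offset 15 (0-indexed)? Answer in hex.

U+10300 → 4-byte form F0 90 8C 80 at offsets 0–3.
U+1F952 → 4-byte form F0 9F A5 92 at offsets 4–7.
U+02AA → 2-byte form CA AA at offsets 8–9.
U+A3FFA → 4-byte form F2 A3 BF BA at offsets 10–13.
U+30C4 → 3-byte form E3 83 84 at offsets 14–16.
Offset 15 falls in char 5's range; it's byte 2 of E3 83 84 = 0x83.

0x83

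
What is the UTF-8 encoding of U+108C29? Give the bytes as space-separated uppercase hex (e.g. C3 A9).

F4 88 B0 A9

U+108C29 = 0x108C29 = 1084457 decimal. In range U+10000–U+10FFFF → 4-byte form: 11110xxx 10xxxxxx 10xxxxxx 10xxxxxx.
Binary (21 bits): 100001000110000101001.
Split 3+6+6+6: 100 | 001000 | 110000 | 101001.
Byte 1: 11110100 = 0xF4.
Byte 2: 10001000 = 0x88.
Byte 3: 10110000 = 0xB0.
Byte 4: 10101001 = 0xA9.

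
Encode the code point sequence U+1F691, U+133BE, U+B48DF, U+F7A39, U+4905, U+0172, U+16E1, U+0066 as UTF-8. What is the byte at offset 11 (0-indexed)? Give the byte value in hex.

U+1F691 → 4-byte form F0 9F 9A 91 at offsets 0–3.
U+133BE → 4-byte form F0 93 8E BE at offsets 4–7.
U+B48DF → 4-byte form F2 B4 A3 9F at offsets 8–11.
Offset 11 falls in char 3's range; it's byte 4 of F2 B4 A3 9F = 0x9F.

0x9F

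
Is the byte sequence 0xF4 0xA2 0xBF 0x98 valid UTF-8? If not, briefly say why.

invalid (encodes a value above U+10FFFF)

Leading byte 0xF4 = 11110100 → 4-byte form.
Payload = 0x122FD8, which exceeds U+10FFFF, the maximum Unicode code point. (Leading bytes F5–FF, or F4 followed by ≥ 0x90, are invalid.)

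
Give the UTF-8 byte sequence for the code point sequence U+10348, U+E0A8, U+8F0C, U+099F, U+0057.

U+10348: 4-byte form → F0 90 8D 88.
U+E0A8: 3-byte form → EE 82 A8.
U+8F0C: 3-byte form → E8 BC 8C.
U+099F: 3-byte form → E0 A6 9F.
U+0057: 1-byte form → 57.
Concatenated (14 bytes): F0 90 8D 88 EE 82 A8 E8 BC 8C E0 A6 9F 57.

F0 90 8D 88 EE 82 A8 E8 BC 8C E0 A6 9F 57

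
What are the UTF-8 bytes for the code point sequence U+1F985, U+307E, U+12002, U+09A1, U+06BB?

U+1F985: 4-byte form → F0 9F A6 85.
U+307E: 3-byte form → E3 81 BE.
U+12002: 4-byte form → F0 92 80 82.
U+09A1: 3-byte form → E0 A6 A1.
U+06BB: 2-byte form → DA BB.
Concatenated (16 bytes): F0 9F A6 85 E3 81 BE F0 92 80 82 E0 A6 A1 DA BB.

F0 9F A6 85 E3 81 BE F0 92 80 82 E0 A6 A1 DA BB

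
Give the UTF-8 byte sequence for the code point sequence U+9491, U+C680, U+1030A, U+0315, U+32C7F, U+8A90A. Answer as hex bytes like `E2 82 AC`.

E9 92 91 EC 9A 80 F0 90 8C 8A CC 95 F0 B2 B1 BF F2 8A A4 8A

U+9491: 3-byte form → E9 92 91.
U+C680: 3-byte form → EC 9A 80.
U+1030A: 4-byte form → F0 90 8C 8A.
U+0315: 2-byte form → CC 95.
U+32C7F: 4-byte form → F0 B2 B1 BF.
U+8A90A: 4-byte form → F2 8A A4 8A.
Concatenated (20 bytes): E9 92 91 EC 9A 80 F0 90 8C 8A CC 95 F0 B2 B1 BF F2 8A A4 8A.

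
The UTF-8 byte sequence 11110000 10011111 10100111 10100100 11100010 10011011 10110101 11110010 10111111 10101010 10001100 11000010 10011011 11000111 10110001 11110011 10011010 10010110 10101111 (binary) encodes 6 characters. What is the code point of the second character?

U+26F5

Offset 0: leading byte 0xF0 = 11110000 → 4-byte char #1 = F0 9F A7 A4.
Offset 4: leading byte 0xE2 = 11100010 → 3-byte char #2 = E2 9B B5.
Leading byte 0xE2 = 11100010 matches 1110xxxx → 3-byte sequence.
Byte 1: 0xE2 = 11100010, payload 0010 (4 bits).
Byte 2: 0x9B = 10011011 (10xxxxxx ✓), payload 011011.
Byte 3: 0xB5 = 10110101 (10xxxxxx ✓), payload 110101.
Concatenate: 0010011011110101 = 0x26F5 (16 bits → U+26F5).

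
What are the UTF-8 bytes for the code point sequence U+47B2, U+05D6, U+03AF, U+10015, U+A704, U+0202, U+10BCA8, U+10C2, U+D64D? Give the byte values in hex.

E4 9E B2 D7 96 CE AF F0 90 80 95 EA 9C 84 C8 82 F4 8B B2 A8 E1 83 82 ED 99 8D

U+47B2: 3-byte form → E4 9E B2.
U+05D6: 2-byte form → D7 96.
U+03AF: 2-byte form → CE AF.
U+10015: 4-byte form → F0 90 80 95.
U+A704: 3-byte form → EA 9C 84.
U+0202: 2-byte form → C8 82.
U+10BCA8: 4-byte form → F4 8B B2 A8.
U+10C2: 3-byte form → E1 83 82.
U+D64D: 3-byte form → ED 99 8D.
Concatenated (26 bytes): E4 9E B2 D7 96 CE AF F0 90 80 95 EA 9C 84 C8 82 F4 8B B2 A8 E1 83 82 ED 99 8D.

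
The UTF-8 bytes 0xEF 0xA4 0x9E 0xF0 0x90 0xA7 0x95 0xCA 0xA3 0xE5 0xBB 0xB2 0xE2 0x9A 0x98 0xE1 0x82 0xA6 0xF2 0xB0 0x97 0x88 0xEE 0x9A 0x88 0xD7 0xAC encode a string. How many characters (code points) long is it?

9

Byte at offset 0: 0xEF = 11101111 → 3-byte char (#1). Advance 3.
Byte at offset 3: 0xF0 = 11110000 → 4-byte char (#2). Advance 4.
Byte at offset 7: 0xCA = 11001010 → 2-byte char (#3). Advance 2.
Byte at offset 9: 0xE5 = 11100101 → 3-byte char (#4). Advance 3.
Byte at offset 12: 0xE2 = 11100010 → 3-byte char (#5). Advance 3.
Byte at offset 15: 0xE1 = 11100001 → 3-byte char (#6). Advance 3.
Byte at offset 18: 0xF2 = 11110010 → 4-byte char (#7). Advance 4.
Byte at offset 22: 0xEE = 11101110 → 3-byte char (#8). Advance 3.
Byte at offset 25: 0xD7 = 11010111 → 2-byte char (#9). Advance 2.
Reached end at offset 27 after 9 code points.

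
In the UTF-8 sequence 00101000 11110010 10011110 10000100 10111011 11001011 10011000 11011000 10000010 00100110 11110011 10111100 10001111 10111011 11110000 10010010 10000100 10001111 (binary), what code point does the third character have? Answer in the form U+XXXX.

Offset 0: leading byte 0x28 = 00101000 → 1-byte char #1 = 28.
Offset 1: leading byte 0xF2 = 11110010 → 4-byte char #2 = F2 9E 84 BB.
Offset 5: leading byte 0xCB = 11001011 → 2-byte char #3 = CB 98.
Leading byte 0xCB = 11001011 matches 110xxxxx → 2-byte sequence.
Byte 1: 0xCB = 11001011, payload 01011 (5 bits).
Byte 2: 0x98 = 10011000 (10xxxxxx ✓), payload 011000.
Concatenate: 01011011000 = 0x2D8 (11 bits → U+02D8).

U+02D8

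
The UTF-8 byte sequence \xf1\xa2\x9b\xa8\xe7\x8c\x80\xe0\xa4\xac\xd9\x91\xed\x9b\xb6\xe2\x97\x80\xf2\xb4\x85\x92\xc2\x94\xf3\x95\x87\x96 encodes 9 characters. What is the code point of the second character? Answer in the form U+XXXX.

U+7300

Offset 0: leading byte 0xF1 = 11110001 → 4-byte char #1 = F1 A2 9B A8.
Offset 4: leading byte 0xE7 = 11100111 → 3-byte char #2 = E7 8C 80.
Leading byte 0xE7 = 11100111 matches 1110xxxx → 3-byte sequence.
Byte 1: 0xE7 = 11100111, payload 0111 (4 bits).
Byte 2: 0x8C = 10001100 (10xxxxxx ✓), payload 001100.
Byte 3: 0x80 = 10000000 (10xxxxxx ✓), payload 000000.
Concatenate: 0111001100000000 = 0x7300 (16 bits → U+7300).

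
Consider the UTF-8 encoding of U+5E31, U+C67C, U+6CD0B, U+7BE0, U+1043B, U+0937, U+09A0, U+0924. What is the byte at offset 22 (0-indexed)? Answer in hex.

U+5E31 → 3-byte form E5 B8 B1 at offsets 0–2.
U+C67C → 3-byte form EC 99 BC at offsets 3–5.
U+6CD0B → 4-byte form F1 AC B4 8B at offsets 6–9.
U+7BE0 → 3-byte form E7 AF A0 at offsets 10–12.
U+1043B → 4-byte form F0 90 90 BB at offsets 13–16.
U+0937 → 3-byte form E0 A4 B7 at offsets 17–19.
U+09A0 → 3-byte form E0 A6 A0 at offsets 20–22.
Offset 22 falls in char 7's range; it's byte 3 of E0 A6 A0 = 0xA0.

0xA0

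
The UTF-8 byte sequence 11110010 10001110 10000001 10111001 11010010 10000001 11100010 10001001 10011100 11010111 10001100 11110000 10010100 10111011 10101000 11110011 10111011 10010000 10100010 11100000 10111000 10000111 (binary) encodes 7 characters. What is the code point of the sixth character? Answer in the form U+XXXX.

Offset 0: leading byte 0xF2 = 11110010 → 4-byte char #1 = F2 8E 81 B9.
Offset 4: leading byte 0xD2 = 11010010 → 2-byte char #2 = D2 81.
Offset 6: leading byte 0xE2 = 11100010 → 3-byte char #3 = E2 89 9C.
Offset 9: leading byte 0xD7 = 11010111 → 2-byte char #4 = D7 8C.
Offset 11: leading byte 0xF0 = 11110000 → 4-byte char #5 = F0 94 BB A8.
Offset 15: leading byte 0xF3 = 11110011 → 4-byte char #6 = F3 BB 90 A2.
Leading byte 0xF3 = 11110011 matches 11110xxx → 4-byte sequence.
Byte 1: 0xF3 = 11110011, payload 011 (3 bits).
Byte 2: 0xBB = 10111011 (10xxxxxx ✓), payload 111011.
Byte 3: 0x90 = 10010000 (10xxxxxx ✓), payload 010000.
Byte 4: 0xA2 = 10100010 (10xxxxxx ✓), payload 100010.
Concatenate: 011111011010000100010 = 0xFB422 (21 bits → U+FB422).

U+FB422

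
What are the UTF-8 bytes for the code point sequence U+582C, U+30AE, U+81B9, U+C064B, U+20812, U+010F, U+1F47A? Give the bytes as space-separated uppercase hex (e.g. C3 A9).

U+582C: 3-byte form → E5 A0 AC.
U+30AE: 3-byte form → E3 82 AE.
U+81B9: 3-byte form → E8 86 B9.
U+C064B: 4-byte form → F3 80 99 8B.
U+20812: 4-byte form → F0 A0 A0 92.
U+010F: 2-byte form → C4 8F.
U+1F47A: 4-byte form → F0 9F 91 BA.
Concatenated (23 bytes): E5 A0 AC E3 82 AE E8 86 B9 F3 80 99 8B F0 A0 A0 92 C4 8F F0 9F 91 BA.

E5 A0 AC E3 82 AE E8 86 B9 F3 80 99 8B F0 A0 A0 92 C4 8F F0 9F 91 BA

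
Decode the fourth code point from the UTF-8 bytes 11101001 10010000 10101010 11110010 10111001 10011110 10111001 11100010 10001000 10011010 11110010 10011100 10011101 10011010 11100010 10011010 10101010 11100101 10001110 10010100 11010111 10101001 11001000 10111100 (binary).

U+9C75A

Offset 0: leading byte 0xE9 = 11101001 → 3-byte char #1 = E9 90 AA.
Offset 3: leading byte 0xF2 = 11110010 → 4-byte char #2 = F2 B9 9E B9.
Offset 7: leading byte 0xE2 = 11100010 → 3-byte char #3 = E2 88 9A.
Offset 10: leading byte 0xF2 = 11110010 → 4-byte char #4 = F2 9C 9D 9A.
Leading byte 0xF2 = 11110010 matches 11110xxx → 4-byte sequence.
Byte 1: 0xF2 = 11110010, payload 010 (3 bits).
Byte 2: 0x9C = 10011100 (10xxxxxx ✓), payload 011100.
Byte 3: 0x9D = 10011101 (10xxxxxx ✓), payload 011101.
Byte 4: 0x9A = 10011010 (10xxxxxx ✓), payload 011010.
Concatenate: 010011100011101011010 = 0x9C75A (21 bits → U+9C75A).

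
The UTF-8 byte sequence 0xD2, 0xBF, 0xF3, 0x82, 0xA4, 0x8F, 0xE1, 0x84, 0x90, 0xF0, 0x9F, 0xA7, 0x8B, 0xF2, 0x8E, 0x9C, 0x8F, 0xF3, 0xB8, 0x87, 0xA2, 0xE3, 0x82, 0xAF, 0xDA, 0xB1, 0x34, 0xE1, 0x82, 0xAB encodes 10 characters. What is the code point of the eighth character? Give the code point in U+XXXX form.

U+06B1

Offset 0: leading byte 0xD2 = 11010010 → 2-byte char #1 = D2 BF.
Offset 2: leading byte 0xF3 = 11110011 → 4-byte char #2 = F3 82 A4 8F.
Offset 6: leading byte 0xE1 = 11100001 → 3-byte char #3 = E1 84 90.
Offset 9: leading byte 0xF0 = 11110000 → 4-byte char #4 = F0 9F A7 8B.
Offset 13: leading byte 0xF2 = 11110010 → 4-byte char #5 = F2 8E 9C 8F.
Offset 17: leading byte 0xF3 = 11110011 → 4-byte char #6 = F3 B8 87 A2.
Offset 21: leading byte 0xE3 = 11100011 → 3-byte char #7 = E3 82 AF.
Offset 24: leading byte 0xDA = 11011010 → 2-byte char #8 = DA B1.
Leading byte 0xDA = 11011010 matches 110xxxxx → 2-byte sequence.
Byte 1: 0xDA = 11011010, payload 11010 (5 bits).
Byte 2: 0xB1 = 10110001 (10xxxxxx ✓), payload 110001.
Concatenate: 11010110001 = 0x6B1 (11 bits → U+06B1).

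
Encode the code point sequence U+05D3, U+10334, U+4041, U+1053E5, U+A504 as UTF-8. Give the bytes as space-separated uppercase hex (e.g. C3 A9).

U+05D3: 2-byte form → D7 93.
U+10334: 4-byte form → F0 90 8C B4.
U+4041: 3-byte form → E4 81 81.
U+1053E5: 4-byte form → F4 85 8F A5.
U+A504: 3-byte form → EA 94 84.
Concatenated (16 bytes): D7 93 F0 90 8C B4 E4 81 81 F4 85 8F A5 EA 94 84.

D7 93 F0 90 8C B4 E4 81 81 F4 85 8F A5 EA 94 84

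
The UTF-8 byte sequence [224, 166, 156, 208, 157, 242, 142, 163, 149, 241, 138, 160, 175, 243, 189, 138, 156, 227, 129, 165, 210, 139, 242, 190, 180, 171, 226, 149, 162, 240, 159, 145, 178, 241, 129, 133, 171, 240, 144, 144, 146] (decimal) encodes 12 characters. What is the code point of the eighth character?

U+BED2B

Offset 0: leading byte 0xE0 = 11100000 → 3-byte char #1 = E0 A6 9C.
Offset 3: leading byte 0xD0 = 11010000 → 2-byte char #2 = D0 9D.
Offset 5: leading byte 0xF2 = 11110010 → 4-byte char #3 = F2 8E A3 95.
Offset 9: leading byte 0xF1 = 11110001 → 4-byte char #4 = F1 8A A0 AF.
Offset 13: leading byte 0xF3 = 11110011 → 4-byte char #5 = F3 BD 8A 9C.
Offset 17: leading byte 0xE3 = 11100011 → 3-byte char #6 = E3 81 A5.
Offset 20: leading byte 0xD2 = 11010010 → 2-byte char #7 = D2 8B.
Offset 22: leading byte 0xF2 = 11110010 → 4-byte char #8 = F2 BE B4 AB.
Leading byte 0xF2 = 11110010 matches 11110xxx → 4-byte sequence.
Byte 1: 0xF2 = 11110010, payload 010 (3 bits).
Byte 2: 0xBE = 10111110 (10xxxxxx ✓), payload 111110.
Byte 3: 0xB4 = 10110100 (10xxxxxx ✓), payload 110100.
Byte 4: 0xAB = 10101011 (10xxxxxx ✓), payload 101011.
Concatenate: 010111110110100101011 = 0xBED2B (21 bits → U+BED2B).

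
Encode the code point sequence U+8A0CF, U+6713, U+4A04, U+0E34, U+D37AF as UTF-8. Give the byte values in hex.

F2 8A 83 8F E6 9C 93 E4 A8 84 E0 B8 B4 F3 93 9E AF

U+8A0CF: 4-byte form → F2 8A 83 8F.
U+6713: 3-byte form → E6 9C 93.
U+4A04: 3-byte form → E4 A8 84.
U+0E34: 3-byte form → E0 B8 B4.
U+D37AF: 4-byte form → F3 93 9E AF.
Concatenated (17 bytes): F2 8A 83 8F E6 9C 93 E4 A8 84 E0 B8 B4 F3 93 9E AF.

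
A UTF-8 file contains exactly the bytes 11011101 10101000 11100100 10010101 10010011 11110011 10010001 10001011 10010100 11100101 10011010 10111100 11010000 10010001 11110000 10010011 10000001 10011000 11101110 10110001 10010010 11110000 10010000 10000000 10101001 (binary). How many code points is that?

Byte at offset 0: 0xDD = 11011101 → 2-byte char (#1). Advance 2.
Byte at offset 2: 0xE4 = 11100100 → 3-byte char (#2). Advance 3.
Byte at offset 5: 0xF3 = 11110011 → 4-byte char (#3). Advance 4.
Byte at offset 9: 0xE5 = 11100101 → 3-byte char (#4). Advance 3.
Byte at offset 12: 0xD0 = 11010000 → 2-byte char (#5). Advance 2.
Byte at offset 14: 0xF0 = 11110000 → 4-byte char (#6). Advance 4.
Byte at offset 18: 0xEE = 11101110 → 3-byte char (#7). Advance 3.
Byte at offset 21: 0xF0 = 11110000 → 4-byte char (#8). Advance 4.
Reached end at offset 25 after 8 code points.

8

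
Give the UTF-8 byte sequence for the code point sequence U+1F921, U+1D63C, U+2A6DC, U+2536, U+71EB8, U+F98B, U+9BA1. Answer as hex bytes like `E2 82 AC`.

F0 9F A4 A1 F0 9D 98 BC F0 AA 9B 9C E2 94 B6 F1 B1 BA B8 EF A6 8B E9 AE A1

U+1F921: 4-byte form → F0 9F A4 A1.
U+1D63C: 4-byte form → F0 9D 98 BC.
U+2A6DC: 4-byte form → F0 AA 9B 9C.
U+2536: 3-byte form → E2 94 B6.
U+71EB8: 4-byte form → F1 B1 BA B8.
U+F98B: 3-byte form → EF A6 8B.
U+9BA1: 3-byte form → E9 AE A1.
Concatenated (25 bytes): F0 9F A4 A1 F0 9D 98 BC F0 AA 9B 9C E2 94 B6 F1 B1 BA B8 EF A6 8B E9 AE A1.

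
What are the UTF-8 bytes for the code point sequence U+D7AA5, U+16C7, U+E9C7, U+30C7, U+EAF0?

F3 97 AA A5 E1 9B 87 EE A7 87 E3 83 87 EE AB B0

U+D7AA5: 4-byte form → F3 97 AA A5.
U+16C7: 3-byte form → E1 9B 87.
U+E9C7: 3-byte form → EE A7 87.
U+30C7: 3-byte form → E3 83 87.
U+EAF0: 3-byte form → EE AB B0.
Concatenated (16 bytes): F3 97 AA A5 E1 9B 87 EE A7 87 E3 83 87 EE AB B0.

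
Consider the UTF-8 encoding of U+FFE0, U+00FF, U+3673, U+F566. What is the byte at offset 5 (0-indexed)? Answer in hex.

U+FFE0 → 3-byte form EF BF A0 at offsets 0–2.
U+00FF → 2-byte form C3 BF at offsets 3–4.
U+3673 → 3-byte form E3 99 B3 at offsets 5–7.
Offset 5 falls in char 3's range; it's byte 1 of E3 99 B3 = 0xE3.

0xE3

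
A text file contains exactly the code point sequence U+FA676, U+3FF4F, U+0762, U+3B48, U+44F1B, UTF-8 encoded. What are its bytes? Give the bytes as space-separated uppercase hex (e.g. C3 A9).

F3 BA 99 B6 F0 BF BD 8F DD A2 E3 AD 88 F1 84 BC 9B

U+FA676: 4-byte form → F3 BA 99 B6.
U+3FF4F: 4-byte form → F0 BF BD 8F.
U+0762: 2-byte form → DD A2.
U+3B48: 3-byte form → E3 AD 88.
U+44F1B: 4-byte form → F1 84 BC 9B.
Concatenated (17 bytes): F3 BA 99 B6 F0 BF BD 8F DD A2 E3 AD 88 F1 84 BC 9B.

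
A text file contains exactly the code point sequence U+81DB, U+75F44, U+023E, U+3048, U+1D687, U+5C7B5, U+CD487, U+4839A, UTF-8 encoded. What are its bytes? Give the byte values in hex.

E8 87 9B F1 B5 BD 84 C8 BE E3 81 88 F0 9D 9A 87 F1 9C 9E B5 F3 8D 92 87 F1 88 8E 9A

U+81DB: 3-byte form → E8 87 9B.
U+75F44: 4-byte form → F1 B5 BD 84.
U+023E: 2-byte form → C8 BE.
U+3048: 3-byte form → E3 81 88.
U+1D687: 4-byte form → F0 9D 9A 87.
U+5C7B5: 4-byte form → F1 9C 9E B5.
U+CD487: 4-byte form → F3 8D 92 87.
U+4839A: 4-byte form → F1 88 8E 9A.
Concatenated (28 bytes): E8 87 9B F1 B5 BD 84 C8 BE E3 81 88 F0 9D 9A 87 F1 9C 9E B5 F3 8D 92 87 F1 88 8E 9A.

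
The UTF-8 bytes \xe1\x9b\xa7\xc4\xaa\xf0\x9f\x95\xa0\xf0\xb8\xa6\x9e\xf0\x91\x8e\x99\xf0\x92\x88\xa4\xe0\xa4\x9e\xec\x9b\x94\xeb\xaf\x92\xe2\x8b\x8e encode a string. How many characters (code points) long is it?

10

Byte at offset 0: 0xE1 = 11100001 → 3-byte char (#1). Advance 3.
Byte at offset 3: 0xC4 = 11000100 → 2-byte char (#2). Advance 2.
Byte at offset 5: 0xF0 = 11110000 → 4-byte char (#3). Advance 4.
Byte at offset 9: 0xF0 = 11110000 → 4-byte char (#4). Advance 4.
Byte at offset 13: 0xF0 = 11110000 → 4-byte char (#5). Advance 4.
Byte at offset 17: 0xF0 = 11110000 → 4-byte char (#6). Advance 4.
Byte at offset 21: 0xE0 = 11100000 → 3-byte char (#7). Advance 3.
Byte at offset 24: 0xEC = 11101100 → 3-byte char (#8). Advance 3.
Byte at offset 27: 0xEB = 11101011 → 3-byte char (#9). Advance 3.
Byte at offset 30: 0xE2 = 11100010 → 3-byte char (#10). Advance 3.
Reached end at offset 33 after 10 code points.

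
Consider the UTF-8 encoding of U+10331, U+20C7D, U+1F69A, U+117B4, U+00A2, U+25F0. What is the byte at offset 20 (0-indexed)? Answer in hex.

0xB0

U+10331 → 4-byte form F0 90 8C B1 at offsets 0–3.
U+20C7D → 4-byte form F0 A0 B1 BD at offsets 4–7.
U+1F69A → 4-byte form F0 9F 9A 9A at offsets 8–11.
U+117B4 → 4-byte form F0 91 9E B4 at offsets 12–15.
U+00A2 → 2-byte form C2 A2 at offsets 16–17.
U+25F0 → 3-byte form E2 97 B0 at offsets 18–20.
Offset 20 falls in char 6's range; it's byte 3 of E2 97 B0 = 0xB0.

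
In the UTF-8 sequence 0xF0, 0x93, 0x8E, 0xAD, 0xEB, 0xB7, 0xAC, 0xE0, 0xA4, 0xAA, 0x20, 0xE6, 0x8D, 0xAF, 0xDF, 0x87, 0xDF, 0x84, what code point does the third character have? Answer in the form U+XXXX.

U+092A

Offset 0: leading byte 0xF0 = 11110000 → 4-byte char #1 = F0 93 8E AD.
Offset 4: leading byte 0xEB = 11101011 → 3-byte char #2 = EB B7 AC.
Offset 7: leading byte 0xE0 = 11100000 → 3-byte char #3 = E0 A4 AA.
Leading byte 0xE0 = 11100000 matches 1110xxxx → 3-byte sequence.
Byte 1: 0xE0 = 11100000, payload 0000 (4 bits).
Byte 2: 0xA4 = 10100100 (10xxxxxx ✓), payload 100100.
Byte 3: 0xAA = 10101010 (10xxxxxx ✓), payload 101010.
Concatenate: 0000100100101010 = 0x92A (16 bits → U+092A).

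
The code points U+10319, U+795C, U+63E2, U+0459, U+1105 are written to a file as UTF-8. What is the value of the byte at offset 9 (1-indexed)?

0x8F

1-indexed offset 9 is 0-indexed offset 8.
U+10319 → 4-byte form F0 90 8C 99 at offsets 0–3.
U+795C → 3-byte form E7 A5 9C at offsets 4–6.
U+63E2 → 3-byte form E6 8F A2 at offsets 7–9.
Offset 8 falls in char 3's range; it's byte 2 of E6 8F A2 = 0x8F.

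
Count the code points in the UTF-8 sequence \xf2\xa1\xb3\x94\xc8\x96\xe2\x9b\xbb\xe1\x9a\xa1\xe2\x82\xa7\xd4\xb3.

Byte at offset 0: 0xF2 = 11110010 → 4-byte char (#1). Advance 4.
Byte at offset 4: 0xC8 = 11001000 → 2-byte char (#2). Advance 2.
Byte at offset 6: 0xE2 = 11100010 → 3-byte char (#3). Advance 3.
Byte at offset 9: 0xE1 = 11100001 → 3-byte char (#4). Advance 3.
Byte at offset 12: 0xE2 = 11100010 → 3-byte char (#5). Advance 3.
Byte at offset 15: 0xD4 = 11010100 → 2-byte char (#6). Advance 2.
Reached end at offset 17 after 6 code points.

6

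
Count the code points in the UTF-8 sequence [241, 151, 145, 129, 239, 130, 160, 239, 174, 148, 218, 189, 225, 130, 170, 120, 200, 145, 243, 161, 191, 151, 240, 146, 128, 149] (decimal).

Byte at offset 0: 0xF1 = 11110001 → 4-byte char (#1). Advance 4.
Byte at offset 4: 0xEF = 11101111 → 3-byte char (#2). Advance 3.
Byte at offset 7: 0xEF = 11101111 → 3-byte char (#3). Advance 3.
Byte at offset 10: 0xDA = 11011010 → 2-byte char (#4). Advance 2.
Byte at offset 12: 0xE1 = 11100001 → 3-byte char (#5). Advance 3.
Byte at offset 15: 0x78 = 01111000 → 1-byte char (#6). Advance 1.
Byte at offset 16: 0xC8 = 11001000 → 2-byte char (#7). Advance 2.
Byte at offset 18: 0xF3 = 11110011 → 4-byte char (#8). Advance 4.
Byte at offset 22: 0xF0 = 11110000 → 4-byte char (#9). Advance 4.
Reached end at offset 26 after 9 code points.

9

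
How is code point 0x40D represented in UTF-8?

D0 8D

U+040D = 0x40D = 1037 decimal. In range U+0080–U+07FF → 2-byte form: 110xxxxx 10xxxxxx.
Binary (11 bits): 10000001101.
Split 5+6: 10000 | 001101.
Byte 1: 11010000 = 0xD0.
Byte 2: 10001101 = 0x8D.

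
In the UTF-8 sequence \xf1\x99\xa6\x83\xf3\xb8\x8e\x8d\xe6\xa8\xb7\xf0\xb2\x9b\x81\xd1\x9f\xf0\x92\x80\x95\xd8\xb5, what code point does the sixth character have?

Offset 0: leading byte 0xF1 = 11110001 → 4-byte char #1 = F1 99 A6 83.
Offset 4: leading byte 0xF3 = 11110011 → 4-byte char #2 = F3 B8 8E 8D.
Offset 8: leading byte 0xE6 = 11100110 → 3-byte char #3 = E6 A8 B7.
Offset 11: leading byte 0xF0 = 11110000 → 4-byte char #4 = F0 B2 9B 81.
Offset 15: leading byte 0xD1 = 11010001 → 2-byte char #5 = D1 9F.
Offset 17: leading byte 0xF0 = 11110000 → 4-byte char #6 = F0 92 80 95.
Leading byte 0xF0 = 11110000 matches 11110xxx → 4-byte sequence.
Byte 1: 0xF0 = 11110000, payload 000 (3 bits).
Byte 2: 0x92 = 10010010 (10xxxxxx ✓), payload 010010.
Byte 3: 0x80 = 10000000 (10xxxxxx ✓), payload 000000.
Byte 4: 0x95 = 10010101 (10xxxxxx ✓), payload 010101.
Concatenate: 000010010000000010101 = 0x12015 (21 bits → U+12015).

U+12015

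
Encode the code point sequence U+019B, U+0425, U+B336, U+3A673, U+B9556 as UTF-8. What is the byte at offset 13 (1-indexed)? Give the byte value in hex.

1-indexed offset 13 is 0-indexed offset 12.
U+019B → 2-byte form C6 9B at offsets 0–1.
U+0425 → 2-byte form D0 A5 at offsets 2–3.
U+B336 → 3-byte form EB 8C B6 at offsets 4–6.
U+3A673 → 4-byte form F0 BA 99 B3 at offsets 7–10.
U+B9556 → 4-byte form F2 B9 95 96 at offsets 11–14.
Offset 12 falls in char 5's range; it's byte 2 of F2 B9 95 96 = 0xB9.

0xB9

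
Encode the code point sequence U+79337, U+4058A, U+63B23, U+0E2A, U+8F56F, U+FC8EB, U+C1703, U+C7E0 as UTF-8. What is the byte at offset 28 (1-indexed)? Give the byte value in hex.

1-indexed offset 28 is 0-indexed offset 27.
U+79337 → 4-byte form F1 B9 8C B7 at offsets 0–3.
U+4058A → 4-byte form F1 80 96 8A at offsets 4–7.
U+63B23 → 4-byte form F1 A3 AC A3 at offsets 8–11.
U+0E2A → 3-byte form E0 B8 AA at offsets 12–14.
U+8F56F → 4-byte form F2 8F 95 AF at offsets 15–18.
U+FC8EB → 4-byte form F3 BC A3 AB at offsets 19–22.
U+C1703 → 4-byte form F3 81 9C 83 at offsets 23–26.
U+C7E0 → 3-byte form EC 9F A0 at offsets 27–29.
Offset 27 falls in char 8's range; it's byte 1 of EC 9F A0 = 0xEC.

0xEC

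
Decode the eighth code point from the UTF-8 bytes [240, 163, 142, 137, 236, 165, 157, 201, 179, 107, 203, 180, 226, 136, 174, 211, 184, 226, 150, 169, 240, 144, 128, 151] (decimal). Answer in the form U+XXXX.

U+25A9

Offset 0: leading byte 0xF0 = 11110000 → 4-byte char #1 = F0 A3 8E 89.
Offset 4: leading byte 0xEC = 11101100 → 3-byte char #2 = EC A5 9D.
Offset 7: leading byte 0xC9 = 11001001 → 2-byte char #3 = C9 B3.
Offset 9: leading byte 0x6B = 01101011 → 1-byte char #4 = 6B.
Offset 10: leading byte 0xCB = 11001011 → 2-byte char #5 = CB B4.
Offset 12: leading byte 0xE2 = 11100010 → 3-byte char #6 = E2 88 AE.
Offset 15: leading byte 0xD3 = 11010011 → 2-byte char #7 = D3 B8.
Offset 17: leading byte 0xE2 = 11100010 → 3-byte char #8 = E2 96 A9.
Leading byte 0xE2 = 11100010 matches 1110xxxx → 3-byte sequence.
Byte 1: 0xE2 = 11100010, payload 0010 (4 bits).
Byte 2: 0x96 = 10010110 (10xxxxxx ✓), payload 010110.
Byte 3: 0xA9 = 10101001 (10xxxxxx ✓), payload 101001.
Concatenate: 0010010110101001 = 0x25A9 (16 bits → U+25A9).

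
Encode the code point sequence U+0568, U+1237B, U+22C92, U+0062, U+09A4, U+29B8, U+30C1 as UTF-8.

U+0568: 2-byte form → D5 A8.
U+1237B: 4-byte form → F0 92 8D BB.
U+22C92: 4-byte form → F0 A2 B2 92.
U+0062: 1-byte form → 62.
U+09A4: 3-byte form → E0 A6 A4.
U+29B8: 3-byte form → E2 A6 B8.
U+30C1: 3-byte form → E3 83 81.
Concatenated (20 bytes): D5 A8 F0 92 8D BB F0 A2 B2 92 62 E0 A6 A4 E2 A6 B8 E3 83 81.

D5 A8 F0 92 8D BB F0 A2 B2 92 62 E0 A6 A4 E2 A6 B8 E3 83 81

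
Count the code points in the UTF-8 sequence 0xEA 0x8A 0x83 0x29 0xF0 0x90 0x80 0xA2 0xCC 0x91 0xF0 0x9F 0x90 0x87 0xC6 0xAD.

6

Byte at offset 0: 0xEA = 11101010 → 3-byte char (#1). Advance 3.
Byte at offset 3: 0x29 = 00101001 → 1-byte char (#2). Advance 1.
Byte at offset 4: 0xF0 = 11110000 → 4-byte char (#3). Advance 4.
Byte at offset 8: 0xCC = 11001100 → 2-byte char (#4). Advance 2.
Byte at offset 10: 0xF0 = 11110000 → 4-byte char (#5). Advance 4.
Byte at offset 14: 0xC6 = 11000110 → 2-byte char (#6). Advance 2.
Reached end at offset 16 after 6 code points.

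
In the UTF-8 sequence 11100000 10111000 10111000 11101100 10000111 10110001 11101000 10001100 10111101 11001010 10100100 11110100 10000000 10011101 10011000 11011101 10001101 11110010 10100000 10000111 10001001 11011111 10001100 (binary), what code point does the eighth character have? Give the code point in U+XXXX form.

Offset 0: leading byte 0xE0 = 11100000 → 3-byte char #1 = E0 B8 B8.
Offset 3: leading byte 0xEC = 11101100 → 3-byte char #2 = EC 87 B1.
Offset 6: leading byte 0xE8 = 11101000 → 3-byte char #3 = E8 8C BD.
Offset 9: leading byte 0xCA = 11001010 → 2-byte char #4 = CA A4.
Offset 11: leading byte 0xF4 = 11110100 → 4-byte char #5 = F4 80 9D 98.
Offset 15: leading byte 0xDD = 11011101 → 2-byte char #6 = DD 8D.
Offset 17: leading byte 0xF2 = 11110010 → 4-byte char #7 = F2 A0 87 89.
Offset 21: leading byte 0xDF = 11011111 → 2-byte char #8 = DF 8C.
Leading byte 0xDF = 11011111 matches 110xxxxx → 2-byte sequence.
Byte 1: 0xDF = 11011111, payload 11111 (5 bits).
Byte 2: 0x8C = 10001100 (10xxxxxx ✓), payload 001100.
Concatenate: 11111001100 = 0x7CC (11 bits → U+07CC).

U+07CC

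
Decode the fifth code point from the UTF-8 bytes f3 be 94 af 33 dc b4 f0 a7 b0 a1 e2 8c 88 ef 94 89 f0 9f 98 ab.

U+2308

Offset 0: leading byte 0xF3 = 11110011 → 4-byte char #1 = F3 BE 94 AF.
Offset 4: leading byte 0x33 = 00110011 → 1-byte char #2 = 33.
Offset 5: leading byte 0xDC = 11011100 → 2-byte char #3 = DC B4.
Offset 7: leading byte 0xF0 = 11110000 → 4-byte char #4 = F0 A7 B0 A1.
Offset 11: leading byte 0xE2 = 11100010 → 3-byte char #5 = E2 8C 88.
Leading byte 0xE2 = 11100010 matches 1110xxxx → 3-byte sequence.
Byte 1: 0xE2 = 11100010, payload 0010 (4 bits).
Byte 2: 0x8C = 10001100 (10xxxxxx ✓), payload 001100.
Byte 3: 0x88 = 10001000 (10xxxxxx ✓), payload 001000.
Concatenate: 0010001100001000 = 0x2308 (16 bits → U+2308).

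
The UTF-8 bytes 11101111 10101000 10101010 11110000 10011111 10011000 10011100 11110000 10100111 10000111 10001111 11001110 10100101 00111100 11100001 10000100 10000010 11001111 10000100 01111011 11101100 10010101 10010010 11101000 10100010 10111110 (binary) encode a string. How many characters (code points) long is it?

10

Byte at offset 0: 0xEF = 11101111 → 3-byte char (#1). Advance 3.
Byte at offset 3: 0xF0 = 11110000 → 4-byte char (#2). Advance 4.
Byte at offset 7: 0xF0 = 11110000 → 4-byte char (#3). Advance 4.
Byte at offset 11: 0xCE = 11001110 → 2-byte char (#4). Advance 2.
Byte at offset 13: 0x3C = 00111100 → 1-byte char (#5). Advance 1.
Byte at offset 14: 0xE1 = 11100001 → 3-byte char (#6). Advance 3.
Byte at offset 17: 0xCF = 11001111 → 2-byte char (#7). Advance 2.
Byte at offset 19: 0x7B = 01111011 → 1-byte char (#8). Advance 1.
Byte at offset 20: 0xEC = 11101100 → 3-byte char (#9). Advance 3.
Byte at offset 23: 0xE8 = 11101000 → 3-byte char (#10). Advance 3.
Reached end at offset 26 after 10 code points.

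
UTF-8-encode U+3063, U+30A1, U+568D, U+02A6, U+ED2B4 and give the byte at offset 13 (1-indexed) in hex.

0xAD

1-indexed offset 13 is 0-indexed offset 12.
U+3063 → 3-byte form E3 81 A3 at offsets 0–2.
U+30A1 → 3-byte form E3 82 A1 at offsets 3–5.
U+568D → 3-byte form E5 9A 8D at offsets 6–8.
U+02A6 → 2-byte form CA A6 at offsets 9–10.
U+ED2B4 → 4-byte form F3 AD 8A B4 at offsets 11–14.
Offset 12 falls in char 5's range; it's byte 2 of F3 AD 8A B4 = 0xAD.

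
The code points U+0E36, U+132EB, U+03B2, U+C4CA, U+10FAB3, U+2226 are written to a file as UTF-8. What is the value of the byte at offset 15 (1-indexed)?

0xAA

1-indexed offset 15 is 0-indexed offset 14.
U+0E36 → 3-byte form E0 B8 B6 at offsets 0–2.
U+132EB → 4-byte form F0 93 8B AB at offsets 3–6.
U+03B2 → 2-byte form CE B2 at offsets 7–8.
U+C4CA → 3-byte form EC 93 8A at offsets 9–11.
U+10FAB3 → 4-byte form F4 8F AA B3 at offsets 12–15.
Offset 14 falls in char 5's range; it's byte 3 of F4 8F AA B3 = 0xAA.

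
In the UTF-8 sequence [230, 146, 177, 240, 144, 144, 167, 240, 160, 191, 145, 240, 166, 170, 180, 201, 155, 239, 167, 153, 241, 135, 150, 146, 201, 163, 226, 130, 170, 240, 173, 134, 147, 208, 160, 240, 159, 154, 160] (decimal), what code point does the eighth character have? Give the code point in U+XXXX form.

Offset 0: leading byte 0xE6 = 11100110 → 3-byte char #1 = E6 92 B1.
Offset 3: leading byte 0xF0 = 11110000 → 4-byte char #2 = F0 90 90 A7.
Offset 7: leading byte 0xF0 = 11110000 → 4-byte char #3 = F0 A0 BF 91.
Offset 11: leading byte 0xF0 = 11110000 → 4-byte char #4 = F0 A6 AA B4.
Offset 15: leading byte 0xC9 = 11001001 → 2-byte char #5 = C9 9B.
Offset 17: leading byte 0xEF = 11101111 → 3-byte char #6 = EF A7 99.
Offset 20: leading byte 0xF1 = 11110001 → 4-byte char #7 = F1 87 96 92.
Offset 24: leading byte 0xC9 = 11001001 → 2-byte char #8 = C9 A3.
Leading byte 0xC9 = 11001001 matches 110xxxxx → 2-byte sequence.
Byte 1: 0xC9 = 11001001, payload 01001 (5 bits).
Byte 2: 0xA3 = 10100011 (10xxxxxx ✓), payload 100011.
Concatenate: 01001100011 = 0x263 (11 bits → U+0263).

U+0263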